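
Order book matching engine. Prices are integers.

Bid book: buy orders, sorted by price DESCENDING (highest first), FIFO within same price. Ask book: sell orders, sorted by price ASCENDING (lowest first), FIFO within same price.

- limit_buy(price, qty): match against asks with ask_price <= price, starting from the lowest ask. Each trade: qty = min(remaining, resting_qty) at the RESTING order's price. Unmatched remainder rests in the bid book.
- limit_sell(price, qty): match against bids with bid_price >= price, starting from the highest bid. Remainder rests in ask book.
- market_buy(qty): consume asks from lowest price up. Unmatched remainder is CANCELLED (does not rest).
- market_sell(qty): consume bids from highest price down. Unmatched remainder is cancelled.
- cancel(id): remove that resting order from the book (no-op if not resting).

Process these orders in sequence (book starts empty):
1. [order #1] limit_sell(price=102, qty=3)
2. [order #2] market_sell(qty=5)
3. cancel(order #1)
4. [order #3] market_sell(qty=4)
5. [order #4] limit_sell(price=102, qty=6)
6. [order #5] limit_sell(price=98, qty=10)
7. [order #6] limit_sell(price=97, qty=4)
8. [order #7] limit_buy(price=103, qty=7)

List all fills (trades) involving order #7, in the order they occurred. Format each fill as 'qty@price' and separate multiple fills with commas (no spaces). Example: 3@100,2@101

Answer: 4@97,3@98

Derivation:
After op 1 [order #1] limit_sell(price=102, qty=3): fills=none; bids=[-] asks=[#1:3@102]
After op 2 [order #2] market_sell(qty=5): fills=none; bids=[-] asks=[#1:3@102]
After op 3 cancel(order #1): fills=none; bids=[-] asks=[-]
After op 4 [order #3] market_sell(qty=4): fills=none; bids=[-] asks=[-]
After op 5 [order #4] limit_sell(price=102, qty=6): fills=none; bids=[-] asks=[#4:6@102]
After op 6 [order #5] limit_sell(price=98, qty=10): fills=none; bids=[-] asks=[#5:10@98 #4:6@102]
After op 7 [order #6] limit_sell(price=97, qty=4): fills=none; bids=[-] asks=[#6:4@97 #5:10@98 #4:6@102]
After op 8 [order #7] limit_buy(price=103, qty=7): fills=#7x#6:4@97 #7x#5:3@98; bids=[-] asks=[#5:7@98 #4:6@102]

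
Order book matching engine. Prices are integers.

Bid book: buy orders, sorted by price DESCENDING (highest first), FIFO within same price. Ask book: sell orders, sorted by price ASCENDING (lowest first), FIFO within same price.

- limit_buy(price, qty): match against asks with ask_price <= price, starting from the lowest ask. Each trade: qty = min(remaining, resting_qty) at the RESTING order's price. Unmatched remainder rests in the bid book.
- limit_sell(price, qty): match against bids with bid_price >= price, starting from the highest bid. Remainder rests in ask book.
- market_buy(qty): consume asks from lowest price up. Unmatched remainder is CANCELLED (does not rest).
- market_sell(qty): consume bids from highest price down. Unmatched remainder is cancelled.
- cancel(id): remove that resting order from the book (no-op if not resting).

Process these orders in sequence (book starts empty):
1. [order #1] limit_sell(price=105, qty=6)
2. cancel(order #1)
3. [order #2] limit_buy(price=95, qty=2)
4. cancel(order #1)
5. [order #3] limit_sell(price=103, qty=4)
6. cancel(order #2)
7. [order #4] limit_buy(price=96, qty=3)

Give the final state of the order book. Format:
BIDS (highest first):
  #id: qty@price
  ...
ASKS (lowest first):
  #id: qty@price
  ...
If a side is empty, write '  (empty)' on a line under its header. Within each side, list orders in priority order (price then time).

After op 1 [order #1] limit_sell(price=105, qty=6): fills=none; bids=[-] asks=[#1:6@105]
After op 2 cancel(order #1): fills=none; bids=[-] asks=[-]
After op 3 [order #2] limit_buy(price=95, qty=2): fills=none; bids=[#2:2@95] asks=[-]
After op 4 cancel(order #1): fills=none; bids=[#2:2@95] asks=[-]
After op 5 [order #3] limit_sell(price=103, qty=4): fills=none; bids=[#2:2@95] asks=[#3:4@103]
After op 6 cancel(order #2): fills=none; bids=[-] asks=[#3:4@103]
After op 7 [order #4] limit_buy(price=96, qty=3): fills=none; bids=[#4:3@96] asks=[#3:4@103]

Answer: BIDS (highest first):
  #4: 3@96
ASKS (lowest first):
  #3: 4@103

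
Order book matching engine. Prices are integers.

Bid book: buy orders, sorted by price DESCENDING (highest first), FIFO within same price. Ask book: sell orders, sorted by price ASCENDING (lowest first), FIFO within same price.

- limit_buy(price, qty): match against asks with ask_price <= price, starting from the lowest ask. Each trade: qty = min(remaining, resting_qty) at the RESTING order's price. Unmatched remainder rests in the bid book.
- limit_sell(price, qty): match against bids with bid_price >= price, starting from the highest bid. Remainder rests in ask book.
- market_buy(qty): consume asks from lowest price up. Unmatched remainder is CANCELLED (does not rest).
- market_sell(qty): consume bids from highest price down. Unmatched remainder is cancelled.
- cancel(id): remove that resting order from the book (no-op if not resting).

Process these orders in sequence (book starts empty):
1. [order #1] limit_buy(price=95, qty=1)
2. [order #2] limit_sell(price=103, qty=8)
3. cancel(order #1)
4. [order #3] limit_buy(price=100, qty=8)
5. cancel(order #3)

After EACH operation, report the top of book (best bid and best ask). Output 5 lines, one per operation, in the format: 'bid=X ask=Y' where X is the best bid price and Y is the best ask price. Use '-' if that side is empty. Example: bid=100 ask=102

Answer: bid=95 ask=-
bid=95 ask=103
bid=- ask=103
bid=100 ask=103
bid=- ask=103

Derivation:
After op 1 [order #1] limit_buy(price=95, qty=1): fills=none; bids=[#1:1@95] asks=[-]
After op 2 [order #2] limit_sell(price=103, qty=8): fills=none; bids=[#1:1@95] asks=[#2:8@103]
After op 3 cancel(order #1): fills=none; bids=[-] asks=[#2:8@103]
After op 4 [order #3] limit_buy(price=100, qty=8): fills=none; bids=[#3:8@100] asks=[#2:8@103]
After op 5 cancel(order #3): fills=none; bids=[-] asks=[#2:8@103]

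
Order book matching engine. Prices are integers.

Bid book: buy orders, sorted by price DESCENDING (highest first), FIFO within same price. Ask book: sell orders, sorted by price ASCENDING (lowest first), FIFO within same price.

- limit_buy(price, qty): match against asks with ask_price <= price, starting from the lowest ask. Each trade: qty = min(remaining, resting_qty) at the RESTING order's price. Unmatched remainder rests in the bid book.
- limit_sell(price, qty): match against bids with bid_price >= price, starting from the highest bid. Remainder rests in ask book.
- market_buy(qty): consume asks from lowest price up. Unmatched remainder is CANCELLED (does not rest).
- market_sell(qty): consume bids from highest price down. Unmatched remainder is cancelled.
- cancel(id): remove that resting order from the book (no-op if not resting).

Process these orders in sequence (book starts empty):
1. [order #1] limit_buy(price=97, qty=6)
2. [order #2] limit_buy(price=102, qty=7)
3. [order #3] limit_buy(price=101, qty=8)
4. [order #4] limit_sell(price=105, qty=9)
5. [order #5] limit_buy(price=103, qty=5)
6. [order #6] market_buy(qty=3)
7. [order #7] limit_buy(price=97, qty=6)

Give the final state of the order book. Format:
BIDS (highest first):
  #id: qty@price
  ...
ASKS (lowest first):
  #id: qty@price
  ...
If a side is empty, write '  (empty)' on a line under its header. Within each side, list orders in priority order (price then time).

After op 1 [order #1] limit_buy(price=97, qty=6): fills=none; bids=[#1:6@97] asks=[-]
After op 2 [order #2] limit_buy(price=102, qty=7): fills=none; bids=[#2:7@102 #1:6@97] asks=[-]
After op 3 [order #3] limit_buy(price=101, qty=8): fills=none; bids=[#2:7@102 #3:8@101 #1:6@97] asks=[-]
After op 4 [order #4] limit_sell(price=105, qty=9): fills=none; bids=[#2:7@102 #3:8@101 #1:6@97] asks=[#4:9@105]
After op 5 [order #5] limit_buy(price=103, qty=5): fills=none; bids=[#5:5@103 #2:7@102 #3:8@101 #1:6@97] asks=[#4:9@105]
After op 6 [order #6] market_buy(qty=3): fills=#6x#4:3@105; bids=[#5:5@103 #2:7@102 #3:8@101 #1:6@97] asks=[#4:6@105]
After op 7 [order #7] limit_buy(price=97, qty=6): fills=none; bids=[#5:5@103 #2:7@102 #3:8@101 #1:6@97 #7:6@97] asks=[#4:6@105]

Answer: BIDS (highest first):
  #5: 5@103
  #2: 7@102
  #3: 8@101
  #1: 6@97
  #7: 6@97
ASKS (lowest first):
  #4: 6@105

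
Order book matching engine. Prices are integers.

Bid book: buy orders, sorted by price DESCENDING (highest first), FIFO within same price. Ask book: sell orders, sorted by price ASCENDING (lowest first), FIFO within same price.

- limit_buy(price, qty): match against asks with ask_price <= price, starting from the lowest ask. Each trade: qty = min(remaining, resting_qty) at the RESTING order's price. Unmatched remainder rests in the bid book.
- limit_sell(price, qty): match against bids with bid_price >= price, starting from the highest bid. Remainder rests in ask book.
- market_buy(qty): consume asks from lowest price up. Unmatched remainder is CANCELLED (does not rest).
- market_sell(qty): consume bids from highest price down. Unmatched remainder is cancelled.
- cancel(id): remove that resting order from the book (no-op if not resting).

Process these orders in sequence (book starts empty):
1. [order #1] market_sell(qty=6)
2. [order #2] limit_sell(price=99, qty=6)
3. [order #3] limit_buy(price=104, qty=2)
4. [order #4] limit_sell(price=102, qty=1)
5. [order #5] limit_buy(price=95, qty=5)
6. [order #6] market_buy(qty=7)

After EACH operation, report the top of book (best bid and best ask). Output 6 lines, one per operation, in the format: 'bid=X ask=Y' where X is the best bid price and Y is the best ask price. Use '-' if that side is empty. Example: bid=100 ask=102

Answer: bid=- ask=-
bid=- ask=99
bid=- ask=99
bid=- ask=99
bid=95 ask=99
bid=95 ask=-

Derivation:
After op 1 [order #1] market_sell(qty=6): fills=none; bids=[-] asks=[-]
After op 2 [order #2] limit_sell(price=99, qty=6): fills=none; bids=[-] asks=[#2:6@99]
After op 3 [order #3] limit_buy(price=104, qty=2): fills=#3x#2:2@99; bids=[-] asks=[#2:4@99]
After op 4 [order #4] limit_sell(price=102, qty=1): fills=none; bids=[-] asks=[#2:4@99 #4:1@102]
After op 5 [order #5] limit_buy(price=95, qty=5): fills=none; bids=[#5:5@95] asks=[#2:4@99 #4:1@102]
After op 6 [order #6] market_buy(qty=7): fills=#6x#2:4@99 #6x#4:1@102; bids=[#5:5@95] asks=[-]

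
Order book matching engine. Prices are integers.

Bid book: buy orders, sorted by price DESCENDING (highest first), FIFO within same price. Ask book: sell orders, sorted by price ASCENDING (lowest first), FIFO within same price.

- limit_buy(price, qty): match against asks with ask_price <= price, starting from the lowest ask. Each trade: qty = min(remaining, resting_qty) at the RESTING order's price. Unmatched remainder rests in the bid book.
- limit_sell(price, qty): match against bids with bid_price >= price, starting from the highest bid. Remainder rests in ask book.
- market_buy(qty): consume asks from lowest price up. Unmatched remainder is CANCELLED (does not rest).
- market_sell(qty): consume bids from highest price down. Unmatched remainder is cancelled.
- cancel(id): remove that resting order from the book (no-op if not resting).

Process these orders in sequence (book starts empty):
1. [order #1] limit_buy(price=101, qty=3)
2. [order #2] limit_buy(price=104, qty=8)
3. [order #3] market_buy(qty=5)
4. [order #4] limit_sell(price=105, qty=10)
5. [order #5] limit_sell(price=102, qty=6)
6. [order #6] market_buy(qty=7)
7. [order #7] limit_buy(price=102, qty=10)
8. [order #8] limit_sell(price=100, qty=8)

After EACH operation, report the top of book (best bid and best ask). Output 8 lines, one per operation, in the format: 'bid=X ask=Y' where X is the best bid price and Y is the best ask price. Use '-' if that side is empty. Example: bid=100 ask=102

After op 1 [order #1] limit_buy(price=101, qty=3): fills=none; bids=[#1:3@101] asks=[-]
After op 2 [order #2] limit_buy(price=104, qty=8): fills=none; bids=[#2:8@104 #1:3@101] asks=[-]
After op 3 [order #3] market_buy(qty=5): fills=none; bids=[#2:8@104 #1:3@101] asks=[-]
After op 4 [order #4] limit_sell(price=105, qty=10): fills=none; bids=[#2:8@104 #1:3@101] asks=[#4:10@105]
After op 5 [order #5] limit_sell(price=102, qty=6): fills=#2x#5:6@104; bids=[#2:2@104 #1:3@101] asks=[#4:10@105]
After op 6 [order #6] market_buy(qty=7): fills=#6x#4:7@105; bids=[#2:2@104 #1:3@101] asks=[#4:3@105]
After op 7 [order #7] limit_buy(price=102, qty=10): fills=none; bids=[#2:2@104 #7:10@102 #1:3@101] asks=[#4:3@105]
After op 8 [order #8] limit_sell(price=100, qty=8): fills=#2x#8:2@104 #7x#8:6@102; bids=[#7:4@102 #1:3@101] asks=[#4:3@105]

Answer: bid=101 ask=-
bid=104 ask=-
bid=104 ask=-
bid=104 ask=105
bid=104 ask=105
bid=104 ask=105
bid=104 ask=105
bid=102 ask=105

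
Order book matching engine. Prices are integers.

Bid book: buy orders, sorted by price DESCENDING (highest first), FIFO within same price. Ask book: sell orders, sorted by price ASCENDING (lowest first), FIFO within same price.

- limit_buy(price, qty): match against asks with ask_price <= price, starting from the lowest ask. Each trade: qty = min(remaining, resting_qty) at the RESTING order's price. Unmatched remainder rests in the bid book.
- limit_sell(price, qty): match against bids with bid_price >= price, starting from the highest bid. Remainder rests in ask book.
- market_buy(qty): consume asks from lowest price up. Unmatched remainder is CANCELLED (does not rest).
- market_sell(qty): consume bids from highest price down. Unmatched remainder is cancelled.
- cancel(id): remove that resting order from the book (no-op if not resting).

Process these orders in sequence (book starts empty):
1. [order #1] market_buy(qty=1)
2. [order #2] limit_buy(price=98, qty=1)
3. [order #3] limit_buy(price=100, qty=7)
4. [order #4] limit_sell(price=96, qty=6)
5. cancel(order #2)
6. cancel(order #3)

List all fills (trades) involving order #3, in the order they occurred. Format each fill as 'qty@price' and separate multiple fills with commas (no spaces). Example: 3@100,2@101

After op 1 [order #1] market_buy(qty=1): fills=none; bids=[-] asks=[-]
After op 2 [order #2] limit_buy(price=98, qty=1): fills=none; bids=[#2:1@98] asks=[-]
After op 3 [order #3] limit_buy(price=100, qty=7): fills=none; bids=[#3:7@100 #2:1@98] asks=[-]
After op 4 [order #4] limit_sell(price=96, qty=6): fills=#3x#4:6@100; bids=[#3:1@100 #2:1@98] asks=[-]
After op 5 cancel(order #2): fills=none; bids=[#3:1@100] asks=[-]
After op 6 cancel(order #3): fills=none; bids=[-] asks=[-]

Answer: 6@100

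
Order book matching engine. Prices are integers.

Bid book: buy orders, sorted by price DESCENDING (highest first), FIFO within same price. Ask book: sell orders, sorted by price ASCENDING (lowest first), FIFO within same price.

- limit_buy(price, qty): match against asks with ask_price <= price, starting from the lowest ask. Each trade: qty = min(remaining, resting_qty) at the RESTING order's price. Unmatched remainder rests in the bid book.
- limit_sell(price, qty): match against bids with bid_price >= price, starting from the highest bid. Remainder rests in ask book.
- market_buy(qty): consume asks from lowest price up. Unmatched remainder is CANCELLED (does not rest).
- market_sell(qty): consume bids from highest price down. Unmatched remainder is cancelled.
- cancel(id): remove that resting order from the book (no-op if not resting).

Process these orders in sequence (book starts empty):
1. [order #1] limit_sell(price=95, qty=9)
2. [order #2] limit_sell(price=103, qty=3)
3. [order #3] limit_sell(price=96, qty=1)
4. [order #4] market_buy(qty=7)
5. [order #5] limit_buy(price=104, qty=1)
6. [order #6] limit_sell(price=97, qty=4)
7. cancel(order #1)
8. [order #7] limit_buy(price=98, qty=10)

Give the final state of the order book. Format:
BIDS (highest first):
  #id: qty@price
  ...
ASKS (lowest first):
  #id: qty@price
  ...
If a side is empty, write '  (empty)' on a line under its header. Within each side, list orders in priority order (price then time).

After op 1 [order #1] limit_sell(price=95, qty=9): fills=none; bids=[-] asks=[#1:9@95]
After op 2 [order #2] limit_sell(price=103, qty=3): fills=none; bids=[-] asks=[#1:9@95 #2:3@103]
After op 3 [order #3] limit_sell(price=96, qty=1): fills=none; bids=[-] asks=[#1:9@95 #3:1@96 #2:3@103]
After op 4 [order #4] market_buy(qty=7): fills=#4x#1:7@95; bids=[-] asks=[#1:2@95 #3:1@96 #2:3@103]
After op 5 [order #5] limit_buy(price=104, qty=1): fills=#5x#1:1@95; bids=[-] asks=[#1:1@95 #3:1@96 #2:3@103]
After op 6 [order #6] limit_sell(price=97, qty=4): fills=none; bids=[-] asks=[#1:1@95 #3:1@96 #6:4@97 #2:3@103]
After op 7 cancel(order #1): fills=none; bids=[-] asks=[#3:1@96 #6:4@97 #2:3@103]
After op 8 [order #7] limit_buy(price=98, qty=10): fills=#7x#3:1@96 #7x#6:4@97; bids=[#7:5@98] asks=[#2:3@103]

Answer: BIDS (highest first):
  #7: 5@98
ASKS (lowest first):
  #2: 3@103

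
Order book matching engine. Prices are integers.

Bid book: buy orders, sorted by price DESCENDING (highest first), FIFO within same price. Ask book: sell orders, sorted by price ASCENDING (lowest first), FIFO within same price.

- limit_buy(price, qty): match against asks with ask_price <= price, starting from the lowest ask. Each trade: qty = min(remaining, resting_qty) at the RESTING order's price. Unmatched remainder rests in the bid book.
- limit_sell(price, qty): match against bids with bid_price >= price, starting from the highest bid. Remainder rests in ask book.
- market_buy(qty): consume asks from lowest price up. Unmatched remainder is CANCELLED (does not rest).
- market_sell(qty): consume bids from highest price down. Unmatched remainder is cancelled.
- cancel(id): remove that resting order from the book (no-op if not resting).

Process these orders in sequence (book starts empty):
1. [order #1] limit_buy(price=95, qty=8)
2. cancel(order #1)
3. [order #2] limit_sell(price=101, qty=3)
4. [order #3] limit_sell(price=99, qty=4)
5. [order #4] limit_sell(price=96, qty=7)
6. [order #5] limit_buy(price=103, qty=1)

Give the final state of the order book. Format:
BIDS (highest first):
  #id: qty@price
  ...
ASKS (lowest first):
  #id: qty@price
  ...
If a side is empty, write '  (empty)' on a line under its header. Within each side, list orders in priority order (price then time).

Answer: BIDS (highest first):
  (empty)
ASKS (lowest first):
  #4: 6@96
  #3: 4@99
  #2: 3@101

Derivation:
After op 1 [order #1] limit_buy(price=95, qty=8): fills=none; bids=[#1:8@95] asks=[-]
After op 2 cancel(order #1): fills=none; bids=[-] asks=[-]
After op 3 [order #2] limit_sell(price=101, qty=3): fills=none; bids=[-] asks=[#2:3@101]
After op 4 [order #3] limit_sell(price=99, qty=4): fills=none; bids=[-] asks=[#3:4@99 #2:3@101]
After op 5 [order #4] limit_sell(price=96, qty=7): fills=none; bids=[-] asks=[#4:7@96 #3:4@99 #2:3@101]
After op 6 [order #5] limit_buy(price=103, qty=1): fills=#5x#4:1@96; bids=[-] asks=[#4:6@96 #3:4@99 #2:3@101]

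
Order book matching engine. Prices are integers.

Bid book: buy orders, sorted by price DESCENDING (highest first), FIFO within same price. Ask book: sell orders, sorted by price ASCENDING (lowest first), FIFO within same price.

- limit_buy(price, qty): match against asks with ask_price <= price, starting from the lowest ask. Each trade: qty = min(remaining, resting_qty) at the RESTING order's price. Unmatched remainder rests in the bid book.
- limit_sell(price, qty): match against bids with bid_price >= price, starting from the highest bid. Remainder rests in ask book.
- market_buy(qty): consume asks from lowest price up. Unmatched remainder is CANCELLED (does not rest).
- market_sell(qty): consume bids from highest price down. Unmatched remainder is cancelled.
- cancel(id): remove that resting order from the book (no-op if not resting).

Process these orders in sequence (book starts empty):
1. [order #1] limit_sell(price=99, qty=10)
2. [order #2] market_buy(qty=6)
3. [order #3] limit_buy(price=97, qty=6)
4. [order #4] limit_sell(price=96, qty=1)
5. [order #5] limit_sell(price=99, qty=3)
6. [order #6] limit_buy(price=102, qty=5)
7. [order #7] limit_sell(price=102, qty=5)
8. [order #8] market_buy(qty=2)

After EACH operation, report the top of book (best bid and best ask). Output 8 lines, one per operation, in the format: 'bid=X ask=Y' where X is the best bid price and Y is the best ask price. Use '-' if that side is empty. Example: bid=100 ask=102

Answer: bid=- ask=99
bid=- ask=99
bid=97 ask=99
bid=97 ask=99
bid=97 ask=99
bid=97 ask=99
bid=97 ask=99
bid=97 ask=102

Derivation:
After op 1 [order #1] limit_sell(price=99, qty=10): fills=none; bids=[-] asks=[#1:10@99]
After op 2 [order #2] market_buy(qty=6): fills=#2x#1:6@99; bids=[-] asks=[#1:4@99]
After op 3 [order #3] limit_buy(price=97, qty=6): fills=none; bids=[#3:6@97] asks=[#1:4@99]
After op 4 [order #4] limit_sell(price=96, qty=1): fills=#3x#4:1@97; bids=[#3:5@97] asks=[#1:4@99]
After op 5 [order #5] limit_sell(price=99, qty=3): fills=none; bids=[#3:5@97] asks=[#1:4@99 #5:3@99]
After op 6 [order #6] limit_buy(price=102, qty=5): fills=#6x#1:4@99 #6x#5:1@99; bids=[#3:5@97] asks=[#5:2@99]
After op 7 [order #7] limit_sell(price=102, qty=5): fills=none; bids=[#3:5@97] asks=[#5:2@99 #7:5@102]
After op 8 [order #8] market_buy(qty=2): fills=#8x#5:2@99; bids=[#3:5@97] asks=[#7:5@102]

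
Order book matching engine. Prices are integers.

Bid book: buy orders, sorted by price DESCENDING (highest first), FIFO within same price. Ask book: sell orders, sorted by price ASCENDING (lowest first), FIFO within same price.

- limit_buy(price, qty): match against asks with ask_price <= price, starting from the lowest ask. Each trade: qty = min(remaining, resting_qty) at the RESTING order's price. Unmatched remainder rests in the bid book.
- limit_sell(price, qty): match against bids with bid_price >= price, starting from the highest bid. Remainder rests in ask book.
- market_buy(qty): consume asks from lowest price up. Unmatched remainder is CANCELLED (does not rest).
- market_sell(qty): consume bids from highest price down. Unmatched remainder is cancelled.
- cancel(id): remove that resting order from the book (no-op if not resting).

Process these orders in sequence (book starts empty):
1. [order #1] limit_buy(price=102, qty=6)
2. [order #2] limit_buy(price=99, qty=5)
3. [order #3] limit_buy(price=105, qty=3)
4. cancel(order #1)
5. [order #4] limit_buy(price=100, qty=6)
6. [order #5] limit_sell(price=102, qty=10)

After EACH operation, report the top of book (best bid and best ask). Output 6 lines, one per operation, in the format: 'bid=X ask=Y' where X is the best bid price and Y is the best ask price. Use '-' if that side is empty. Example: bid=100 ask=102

Answer: bid=102 ask=-
bid=102 ask=-
bid=105 ask=-
bid=105 ask=-
bid=105 ask=-
bid=100 ask=102

Derivation:
After op 1 [order #1] limit_buy(price=102, qty=6): fills=none; bids=[#1:6@102] asks=[-]
After op 2 [order #2] limit_buy(price=99, qty=5): fills=none; bids=[#1:6@102 #2:5@99] asks=[-]
After op 3 [order #3] limit_buy(price=105, qty=3): fills=none; bids=[#3:3@105 #1:6@102 #2:5@99] asks=[-]
After op 4 cancel(order #1): fills=none; bids=[#3:3@105 #2:5@99] asks=[-]
After op 5 [order #4] limit_buy(price=100, qty=6): fills=none; bids=[#3:3@105 #4:6@100 #2:5@99] asks=[-]
After op 6 [order #5] limit_sell(price=102, qty=10): fills=#3x#5:3@105; bids=[#4:6@100 #2:5@99] asks=[#5:7@102]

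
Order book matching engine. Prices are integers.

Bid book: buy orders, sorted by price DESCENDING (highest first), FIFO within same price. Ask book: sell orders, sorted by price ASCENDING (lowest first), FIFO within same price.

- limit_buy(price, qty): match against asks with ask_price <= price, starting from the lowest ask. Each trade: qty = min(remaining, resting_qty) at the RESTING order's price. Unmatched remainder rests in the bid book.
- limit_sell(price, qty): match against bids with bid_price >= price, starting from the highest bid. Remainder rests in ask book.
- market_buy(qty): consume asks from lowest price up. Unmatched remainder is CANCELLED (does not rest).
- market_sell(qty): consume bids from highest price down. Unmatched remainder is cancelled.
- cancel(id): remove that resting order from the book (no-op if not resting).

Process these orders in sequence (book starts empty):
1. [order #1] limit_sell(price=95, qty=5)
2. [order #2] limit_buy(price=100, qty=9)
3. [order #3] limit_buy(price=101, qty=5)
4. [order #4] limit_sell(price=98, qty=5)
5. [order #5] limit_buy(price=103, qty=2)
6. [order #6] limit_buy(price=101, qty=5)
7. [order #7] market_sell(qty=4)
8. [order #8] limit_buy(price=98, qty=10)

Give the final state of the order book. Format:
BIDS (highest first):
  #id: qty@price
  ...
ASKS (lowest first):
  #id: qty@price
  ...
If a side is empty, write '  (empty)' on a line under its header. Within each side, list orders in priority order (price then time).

After op 1 [order #1] limit_sell(price=95, qty=5): fills=none; bids=[-] asks=[#1:5@95]
After op 2 [order #2] limit_buy(price=100, qty=9): fills=#2x#1:5@95; bids=[#2:4@100] asks=[-]
After op 3 [order #3] limit_buy(price=101, qty=5): fills=none; bids=[#3:5@101 #2:4@100] asks=[-]
After op 4 [order #4] limit_sell(price=98, qty=5): fills=#3x#4:5@101; bids=[#2:4@100] asks=[-]
After op 5 [order #5] limit_buy(price=103, qty=2): fills=none; bids=[#5:2@103 #2:4@100] asks=[-]
After op 6 [order #6] limit_buy(price=101, qty=5): fills=none; bids=[#5:2@103 #6:5@101 #2:4@100] asks=[-]
After op 7 [order #7] market_sell(qty=4): fills=#5x#7:2@103 #6x#7:2@101; bids=[#6:3@101 #2:4@100] asks=[-]
After op 8 [order #8] limit_buy(price=98, qty=10): fills=none; bids=[#6:3@101 #2:4@100 #8:10@98] asks=[-]

Answer: BIDS (highest first):
  #6: 3@101
  #2: 4@100
  #8: 10@98
ASKS (lowest first):
  (empty)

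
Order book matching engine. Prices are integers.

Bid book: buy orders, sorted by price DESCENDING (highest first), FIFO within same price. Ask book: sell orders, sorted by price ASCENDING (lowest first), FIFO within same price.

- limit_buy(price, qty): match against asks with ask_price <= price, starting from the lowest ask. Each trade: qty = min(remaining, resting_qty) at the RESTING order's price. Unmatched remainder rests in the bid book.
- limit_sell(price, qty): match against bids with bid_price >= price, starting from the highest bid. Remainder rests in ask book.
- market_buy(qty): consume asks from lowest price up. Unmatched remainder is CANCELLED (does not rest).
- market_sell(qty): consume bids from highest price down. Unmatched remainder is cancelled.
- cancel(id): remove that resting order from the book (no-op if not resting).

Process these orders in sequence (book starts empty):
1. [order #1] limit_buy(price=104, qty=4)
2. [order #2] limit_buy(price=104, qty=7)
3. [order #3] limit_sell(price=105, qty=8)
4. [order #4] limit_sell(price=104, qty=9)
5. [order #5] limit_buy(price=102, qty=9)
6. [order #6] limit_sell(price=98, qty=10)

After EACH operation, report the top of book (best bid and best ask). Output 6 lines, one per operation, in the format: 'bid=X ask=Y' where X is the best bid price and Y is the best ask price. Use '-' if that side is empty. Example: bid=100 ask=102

Answer: bid=104 ask=-
bid=104 ask=-
bid=104 ask=105
bid=104 ask=105
bid=104 ask=105
bid=102 ask=105

Derivation:
After op 1 [order #1] limit_buy(price=104, qty=4): fills=none; bids=[#1:4@104] asks=[-]
After op 2 [order #2] limit_buy(price=104, qty=7): fills=none; bids=[#1:4@104 #2:7@104] asks=[-]
After op 3 [order #3] limit_sell(price=105, qty=8): fills=none; bids=[#1:4@104 #2:7@104] asks=[#3:8@105]
After op 4 [order #4] limit_sell(price=104, qty=9): fills=#1x#4:4@104 #2x#4:5@104; bids=[#2:2@104] asks=[#3:8@105]
After op 5 [order #5] limit_buy(price=102, qty=9): fills=none; bids=[#2:2@104 #5:9@102] asks=[#3:8@105]
After op 6 [order #6] limit_sell(price=98, qty=10): fills=#2x#6:2@104 #5x#6:8@102; bids=[#5:1@102] asks=[#3:8@105]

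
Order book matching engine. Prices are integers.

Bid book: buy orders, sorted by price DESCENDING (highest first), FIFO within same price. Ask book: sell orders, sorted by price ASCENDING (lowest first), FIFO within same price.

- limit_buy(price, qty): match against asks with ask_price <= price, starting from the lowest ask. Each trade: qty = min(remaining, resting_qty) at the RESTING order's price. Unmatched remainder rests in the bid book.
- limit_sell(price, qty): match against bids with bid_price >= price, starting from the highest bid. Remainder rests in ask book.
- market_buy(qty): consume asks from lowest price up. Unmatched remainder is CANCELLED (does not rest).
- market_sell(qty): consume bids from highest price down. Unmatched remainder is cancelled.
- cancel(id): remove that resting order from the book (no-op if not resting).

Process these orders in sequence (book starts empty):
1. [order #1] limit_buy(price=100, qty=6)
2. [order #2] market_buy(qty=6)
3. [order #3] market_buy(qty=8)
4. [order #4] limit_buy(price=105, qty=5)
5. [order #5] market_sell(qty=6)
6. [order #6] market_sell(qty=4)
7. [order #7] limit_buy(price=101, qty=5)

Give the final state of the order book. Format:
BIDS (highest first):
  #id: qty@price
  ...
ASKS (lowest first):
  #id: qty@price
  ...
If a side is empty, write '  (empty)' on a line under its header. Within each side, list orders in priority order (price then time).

After op 1 [order #1] limit_buy(price=100, qty=6): fills=none; bids=[#1:6@100] asks=[-]
After op 2 [order #2] market_buy(qty=6): fills=none; bids=[#1:6@100] asks=[-]
After op 3 [order #3] market_buy(qty=8): fills=none; bids=[#1:6@100] asks=[-]
After op 4 [order #4] limit_buy(price=105, qty=5): fills=none; bids=[#4:5@105 #1:6@100] asks=[-]
After op 5 [order #5] market_sell(qty=6): fills=#4x#5:5@105 #1x#5:1@100; bids=[#1:5@100] asks=[-]
After op 6 [order #6] market_sell(qty=4): fills=#1x#6:4@100; bids=[#1:1@100] asks=[-]
After op 7 [order #7] limit_buy(price=101, qty=5): fills=none; bids=[#7:5@101 #1:1@100] asks=[-]

Answer: BIDS (highest first):
  #7: 5@101
  #1: 1@100
ASKS (lowest first):
  (empty)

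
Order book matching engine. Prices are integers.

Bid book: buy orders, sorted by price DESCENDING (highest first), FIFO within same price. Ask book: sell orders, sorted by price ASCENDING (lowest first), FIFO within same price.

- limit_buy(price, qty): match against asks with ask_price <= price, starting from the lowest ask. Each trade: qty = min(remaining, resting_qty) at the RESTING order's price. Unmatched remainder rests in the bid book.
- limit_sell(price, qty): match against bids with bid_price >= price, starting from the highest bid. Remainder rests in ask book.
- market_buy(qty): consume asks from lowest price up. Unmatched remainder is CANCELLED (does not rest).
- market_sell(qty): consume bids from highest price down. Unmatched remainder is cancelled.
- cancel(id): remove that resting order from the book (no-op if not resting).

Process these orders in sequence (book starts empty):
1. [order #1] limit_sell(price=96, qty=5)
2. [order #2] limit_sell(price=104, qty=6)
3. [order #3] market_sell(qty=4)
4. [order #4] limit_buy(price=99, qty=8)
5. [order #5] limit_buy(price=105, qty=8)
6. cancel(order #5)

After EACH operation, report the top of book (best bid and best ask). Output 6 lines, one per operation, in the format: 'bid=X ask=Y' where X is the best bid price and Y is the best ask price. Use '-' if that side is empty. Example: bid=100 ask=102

After op 1 [order #1] limit_sell(price=96, qty=5): fills=none; bids=[-] asks=[#1:5@96]
After op 2 [order #2] limit_sell(price=104, qty=6): fills=none; bids=[-] asks=[#1:5@96 #2:6@104]
After op 3 [order #3] market_sell(qty=4): fills=none; bids=[-] asks=[#1:5@96 #2:6@104]
After op 4 [order #4] limit_buy(price=99, qty=8): fills=#4x#1:5@96; bids=[#4:3@99] asks=[#2:6@104]
After op 5 [order #5] limit_buy(price=105, qty=8): fills=#5x#2:6@104; bids=[#5:2@105 #4:3@99] asks=[-]
After op 6 cancel(order #5): fills=none; bids=[#4:3@99] asks=[-]

Answer: bid=- ask=96
bid=- ask=96
bid=- ask=96
bid=99 ask=104
bid=105 ask=-
bid=99 ask=-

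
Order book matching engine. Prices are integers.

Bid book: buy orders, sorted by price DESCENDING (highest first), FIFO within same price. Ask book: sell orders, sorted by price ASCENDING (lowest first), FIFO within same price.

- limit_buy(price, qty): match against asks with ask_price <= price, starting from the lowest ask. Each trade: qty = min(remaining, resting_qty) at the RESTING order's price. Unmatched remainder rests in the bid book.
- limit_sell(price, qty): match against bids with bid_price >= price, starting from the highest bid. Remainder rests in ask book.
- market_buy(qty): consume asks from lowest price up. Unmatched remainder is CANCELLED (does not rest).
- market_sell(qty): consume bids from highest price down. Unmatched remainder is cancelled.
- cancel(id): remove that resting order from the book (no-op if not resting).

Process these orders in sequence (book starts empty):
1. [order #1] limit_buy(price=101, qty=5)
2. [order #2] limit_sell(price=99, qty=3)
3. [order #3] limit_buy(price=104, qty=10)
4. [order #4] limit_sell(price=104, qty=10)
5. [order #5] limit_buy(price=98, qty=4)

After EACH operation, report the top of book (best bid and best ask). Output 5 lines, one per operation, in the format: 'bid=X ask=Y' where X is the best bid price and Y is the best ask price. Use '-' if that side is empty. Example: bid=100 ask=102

Answer: bid=101 ask=-
bid=101 ask=-
bid=104 ask=-
bid=101 ask=-
bid=101 ask=-

Derivation:
After op 1 [order #1] limit_buy(price=101, qty=5): fills=none; bids=[#1:5@101] asks=[-]
After op 2 [order #2] limit_sell(price=99, qty=3): fills=#1x#2:3@101; bids=[#1:2@101] asks=[-]
After op 3 [order #3] limit_buy(price=104, qty=10): fills=none; bids=[#3:10@104 #1:2@101] asks=[-]
After op 4 [order #4] limit_sell(price=104, qty=10): fills=#3x#4:10@104; bids=[#1:2@101] asks=[-]
After op 5 [order #5] limit_buy(price=98, qty=4): fills=none; bids=[#1:2@101 #5:4@98] asks=[-]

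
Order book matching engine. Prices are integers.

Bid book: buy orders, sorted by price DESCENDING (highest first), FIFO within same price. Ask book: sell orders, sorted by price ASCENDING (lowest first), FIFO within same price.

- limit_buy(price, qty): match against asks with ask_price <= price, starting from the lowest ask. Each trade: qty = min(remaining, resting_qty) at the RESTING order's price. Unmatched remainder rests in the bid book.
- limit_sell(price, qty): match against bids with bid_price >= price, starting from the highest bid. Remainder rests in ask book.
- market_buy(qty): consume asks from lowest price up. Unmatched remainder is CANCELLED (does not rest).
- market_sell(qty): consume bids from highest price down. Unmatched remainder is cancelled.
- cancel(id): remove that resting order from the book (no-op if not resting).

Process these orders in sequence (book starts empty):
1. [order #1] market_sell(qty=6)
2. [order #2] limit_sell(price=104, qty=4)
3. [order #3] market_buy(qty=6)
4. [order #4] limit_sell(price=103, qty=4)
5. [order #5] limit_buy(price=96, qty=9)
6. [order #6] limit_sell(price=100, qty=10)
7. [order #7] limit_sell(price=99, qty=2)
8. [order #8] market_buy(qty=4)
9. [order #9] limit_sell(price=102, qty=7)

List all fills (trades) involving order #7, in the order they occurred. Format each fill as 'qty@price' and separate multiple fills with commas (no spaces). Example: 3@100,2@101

After op 1 [order #1] market_sell(qty=6): fills=none; bids=[-] asks=[-]
After op 2 [order #2] limit_sell(price=104, qty=4): fills=none; bids=[-] asks=[#2:4@104]
After op 3 [order #3] market_buy(qty=6): fills=#3x#2:4@104; bids=[-] asks=[-]
After op 4 [order #4] limit_sell(price=103, qty=4): fills=none; bids=[-] asks=[#4:4@103]
After op 5 [order #5] limit_buy(price=96, qty=9): fills=none; bids=[#5:9@96] asks=[#4:4@103]
After op 6 [order #6] limit_sell(price=100, qty=10): fills=none; bids=[#5:9@96] asks=[#6:10@100 #4:4@103]
After op 7 [order #7] limit_sell(price=99, qty=2): fills=none; bids=[#5:9@96] asks=[#7:2@99 #6:10@100 #4:4@103]
After op 8 [order #8] market_buy(qty=4): fills=#8x#7:2@99 #8x#6:2@100; bids=[#5:9@96] asks=[#6:8@100 #4:4@103]
After op 9 [order #9] limit_sell(price=102, qty=7): fills=none; bids=[#5:9@96] asks=[#6:8@100 #9:7@102 #4:4@103]

Answer: 2@99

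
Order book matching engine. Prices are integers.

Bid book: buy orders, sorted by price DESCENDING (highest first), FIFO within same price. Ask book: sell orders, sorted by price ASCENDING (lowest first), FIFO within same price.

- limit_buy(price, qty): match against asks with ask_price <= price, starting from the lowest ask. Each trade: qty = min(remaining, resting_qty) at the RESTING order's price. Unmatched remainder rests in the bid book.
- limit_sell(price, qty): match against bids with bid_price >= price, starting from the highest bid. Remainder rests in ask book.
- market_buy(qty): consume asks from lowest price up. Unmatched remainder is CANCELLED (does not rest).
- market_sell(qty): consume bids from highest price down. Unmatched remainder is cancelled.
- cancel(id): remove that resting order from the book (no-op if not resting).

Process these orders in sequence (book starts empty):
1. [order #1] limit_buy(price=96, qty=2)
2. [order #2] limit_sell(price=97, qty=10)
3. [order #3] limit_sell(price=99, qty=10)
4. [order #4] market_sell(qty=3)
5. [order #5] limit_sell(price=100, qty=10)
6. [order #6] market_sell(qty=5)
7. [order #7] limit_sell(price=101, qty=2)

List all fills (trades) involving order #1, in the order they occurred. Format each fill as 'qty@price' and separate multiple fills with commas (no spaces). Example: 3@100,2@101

Answer: 2@96

Derivation:
After op 1 [order #1] limit_buy(price=96, qty=2): fills=none; bids=[#1:2@96] asks=[-]
After op 2 [order #2] limit_sell(price=97, qty=10): fills=none; bids=[#1:2@96] asks=[#2:10@97]
After op 3 [order #3] limit_sell(price=99, qty=10): fills=none; bids=[#1:2@96] asks=[#2:10@97 #3:10@99]
After op 4 [order #4] market_sell(qty=3): fills=#1x#4:2@96; bids=[-] asks=[#2:10@97 #3:10@99]
After op 5 [order #5] limit_sell(price=100, qty=10): fills=none; bids=[-] asks=[#2:10@97 #3:10@99 #5:10@100]
After op 6 [order #6] market_sell(qty=5): fills=none; bids=[-] asks=[#2:10@97 #3:10@99 #5:10@100]
After op 7 [order #7] limit_sell(price=101, qty=2): fills=none; bids=[-] asks=[#2:10@97 #3:10@99 #5:10@100 #7:2@101]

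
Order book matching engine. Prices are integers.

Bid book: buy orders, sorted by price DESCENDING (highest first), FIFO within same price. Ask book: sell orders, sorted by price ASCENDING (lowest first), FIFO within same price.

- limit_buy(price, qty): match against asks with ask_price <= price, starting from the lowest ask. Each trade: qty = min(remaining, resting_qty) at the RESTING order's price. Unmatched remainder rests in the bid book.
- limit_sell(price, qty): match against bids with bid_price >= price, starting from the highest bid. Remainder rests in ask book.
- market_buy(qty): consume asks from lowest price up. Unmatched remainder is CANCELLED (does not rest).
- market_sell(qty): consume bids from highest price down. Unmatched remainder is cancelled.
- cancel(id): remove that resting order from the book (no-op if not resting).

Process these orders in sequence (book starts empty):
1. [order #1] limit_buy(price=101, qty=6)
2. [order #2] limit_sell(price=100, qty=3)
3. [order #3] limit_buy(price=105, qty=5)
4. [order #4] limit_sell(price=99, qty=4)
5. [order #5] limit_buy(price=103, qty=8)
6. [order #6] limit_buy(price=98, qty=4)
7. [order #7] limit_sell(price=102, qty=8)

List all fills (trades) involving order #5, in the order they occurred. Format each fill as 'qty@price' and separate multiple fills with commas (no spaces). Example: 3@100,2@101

Answer: 7@103

Derivation:
After op 1 [order #1] limit_buy(price=101, qty=6): fills=none; bids=[#1:6@101] asks=[-]
After op 2 [order #2] limit_sell(price=100, qty=3): fills=#1x#2:3@101; bids=[#1:3@101] asks=[-]
After op 3 [order #3] limit_buy(price=105, qty=5): fills=none; bids=[#3:5@105 #1:3@101] asks=[-]
After op 4 [order #4] limit_sell(price=99, qty=4): fills=#3x#4:4@105; bids=[#3:1@105 #1:3@101] asks=[-]
After op 5 [order #5] limit_buy(price=103, qty=8): fills=none; bids=[#3:1@105 #5:8@103 #1:3@101] asks=[-]
After op 6 [order #6] limit_buy(price=98, qty=4): fills=none; bids=[#3:1@105 #5:8@103 #1:3@101 #6:4@98] asks=[-]
After op 7 [order #7] limit_sell(price=102, qty=8): fills=#3x#7:1@105 #5x#7:7@103; bids=[#5:1@103 #1:3@101 #6:4@98] asks=[-]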